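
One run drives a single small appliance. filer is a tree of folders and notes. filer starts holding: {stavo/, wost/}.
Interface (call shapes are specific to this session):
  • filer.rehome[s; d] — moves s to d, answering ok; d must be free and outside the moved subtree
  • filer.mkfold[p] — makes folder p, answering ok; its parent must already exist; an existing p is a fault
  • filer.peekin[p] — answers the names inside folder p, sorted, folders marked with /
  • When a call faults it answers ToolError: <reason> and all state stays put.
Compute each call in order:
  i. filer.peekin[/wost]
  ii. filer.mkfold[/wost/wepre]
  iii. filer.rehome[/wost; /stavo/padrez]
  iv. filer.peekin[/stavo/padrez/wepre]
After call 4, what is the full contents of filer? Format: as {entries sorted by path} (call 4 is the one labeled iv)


Answer: {stavo/, stavo/padrez/, stavo/padrez/wepre/}

Derivation:
> filer.peekin /wost
[out] []
> filer.mkfold /wost/wepre
[out] ok
> filer.rehome /wost /stavo/padrez
[out] ok
> filer.peekin /stavo/padrez/wepre
[out] []


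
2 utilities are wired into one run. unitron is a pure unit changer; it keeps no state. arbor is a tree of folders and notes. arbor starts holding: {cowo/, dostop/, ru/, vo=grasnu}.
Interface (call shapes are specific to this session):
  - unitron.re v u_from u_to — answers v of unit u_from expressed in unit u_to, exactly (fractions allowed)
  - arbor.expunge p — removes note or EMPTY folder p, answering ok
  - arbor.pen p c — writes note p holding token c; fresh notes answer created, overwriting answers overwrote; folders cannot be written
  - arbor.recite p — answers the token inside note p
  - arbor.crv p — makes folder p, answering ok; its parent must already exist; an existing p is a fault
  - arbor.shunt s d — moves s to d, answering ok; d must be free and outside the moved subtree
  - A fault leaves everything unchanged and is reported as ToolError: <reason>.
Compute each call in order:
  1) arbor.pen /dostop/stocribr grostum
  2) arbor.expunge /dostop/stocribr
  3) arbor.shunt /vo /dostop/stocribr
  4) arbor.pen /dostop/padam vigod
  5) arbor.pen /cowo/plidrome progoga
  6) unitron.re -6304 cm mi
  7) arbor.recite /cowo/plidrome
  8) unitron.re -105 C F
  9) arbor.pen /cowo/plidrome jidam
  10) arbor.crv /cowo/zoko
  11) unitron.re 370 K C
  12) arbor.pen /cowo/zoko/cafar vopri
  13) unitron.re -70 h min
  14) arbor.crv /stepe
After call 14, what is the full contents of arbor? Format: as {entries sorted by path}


Answer: {cowo/, cowo/plidrome=jidam, cowo/zoko/, cowo/zoko/cafar=vopri, dostop/, dostop/padam=vigod, dostop/stocribr=grasnu, ru/, stepe/}

Derivation:
Calling pen on p→/dostop/stocribr, c→grostum, giving created.
Now I run expunge on p→/dostop/stocribr, and see ok.
Invoking shunt on s→/vo, d→/dostop/stocribr, yielding ok.
Then pen on p→/dostop/padam, c→vigod: created.
I run pen on p→/cowo/plidrome, c→progoga, and see created.
Calling re on v→-6304, u_from→cm, u_to→mi, and get -985/25146.
Now I run recite on p→/cowo/plidrome, yielding progoga.
Invoking re on v→-105, u_from→C, u_to→F, yielding -157.
I run pen on p→/cowo/plidrome, c→jidam: overwrote.
I try crv on p→/cowo/zoko, — result: ok.
I use re on v→370, u_from→K, u_to→C, and observe 1937/20.
Now I run pen on p→/cowo/zoko/cafar, c→vopri, → created.
I try re on v→-70, u_from→h, u_to→min: -4200.
Calling crv on p→/stepe, yielding ok.


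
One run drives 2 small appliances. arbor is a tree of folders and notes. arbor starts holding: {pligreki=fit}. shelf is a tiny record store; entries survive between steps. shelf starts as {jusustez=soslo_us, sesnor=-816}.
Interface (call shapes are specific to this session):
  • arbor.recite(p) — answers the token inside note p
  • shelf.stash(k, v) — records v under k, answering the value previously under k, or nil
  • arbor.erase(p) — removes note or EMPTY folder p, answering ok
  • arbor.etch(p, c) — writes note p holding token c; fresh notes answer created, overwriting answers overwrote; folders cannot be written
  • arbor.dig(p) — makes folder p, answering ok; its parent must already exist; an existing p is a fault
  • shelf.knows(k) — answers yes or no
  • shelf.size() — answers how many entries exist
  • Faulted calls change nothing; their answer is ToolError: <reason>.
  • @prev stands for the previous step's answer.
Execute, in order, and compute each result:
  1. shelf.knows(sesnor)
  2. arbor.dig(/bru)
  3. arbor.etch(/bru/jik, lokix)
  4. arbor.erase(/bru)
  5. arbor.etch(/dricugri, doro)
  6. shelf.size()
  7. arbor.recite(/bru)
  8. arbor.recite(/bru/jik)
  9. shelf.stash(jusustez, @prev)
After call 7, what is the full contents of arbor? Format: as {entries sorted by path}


Do: knows[k=sesnor]
See: yes
Do: dig[p=/bru]
See: ok
Do: etch[p=/bru/jik; c=lokix]
See: created
Do: erase[p=/bru]
See: ToolError: not empty
Do: etch[p=/dricugri; c=doro]
See: created
Do: size[]
See: 2
Do: recite[p=/bru]
See: ToolError: is a directory
Do: recite[p=/bru/jik]
See: lokix
Do: stash[k=jusustez; v=@prev]
See: soslo_us

Answer: {bru/, bru/jik=lokix, dricugri=doro, pligreki=fit}


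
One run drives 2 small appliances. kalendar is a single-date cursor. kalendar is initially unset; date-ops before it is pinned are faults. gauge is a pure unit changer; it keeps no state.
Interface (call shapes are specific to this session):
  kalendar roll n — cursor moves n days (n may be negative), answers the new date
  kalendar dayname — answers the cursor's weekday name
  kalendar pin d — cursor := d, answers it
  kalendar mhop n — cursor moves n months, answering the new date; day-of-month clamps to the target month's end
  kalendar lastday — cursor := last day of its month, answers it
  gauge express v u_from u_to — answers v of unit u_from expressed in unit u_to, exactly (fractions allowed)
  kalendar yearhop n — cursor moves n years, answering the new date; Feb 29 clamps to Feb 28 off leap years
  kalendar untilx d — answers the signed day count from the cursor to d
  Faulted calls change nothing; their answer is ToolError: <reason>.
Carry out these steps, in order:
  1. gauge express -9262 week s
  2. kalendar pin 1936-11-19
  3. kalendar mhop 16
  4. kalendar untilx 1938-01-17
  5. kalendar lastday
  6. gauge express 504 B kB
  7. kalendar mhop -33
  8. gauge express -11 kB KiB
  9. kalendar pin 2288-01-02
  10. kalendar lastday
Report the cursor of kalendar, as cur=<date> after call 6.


Answer: cur=1938-03-31

Derivation:
Do: gauge express[v→-9262; u_from→week; u_to→s]
See: -5601657600
Do: kalendar pin[d→1936-11-19]
See: 1936-11-19
Do: kalendar mhop[n→16]
See: 1938-03-19
Do: kalendar untilx[d→1938-01-17]
See: -61
Do: kalendar lastday[]
See: 1938-03-31
Do: gauge express[v→504; u_from→B; u_to→kB]
See: 63/125
Do: kalendar mhop[n→-33]
See: 1935-06-30
Do: gauge express[v→-11; u_from→kB; u_to→KiB]
See: -1375/128
Do: kalendar pin[d→2288-01-02]
See: 2288-01-02
Do: kalendar lastday[]
See: 2288-01-31


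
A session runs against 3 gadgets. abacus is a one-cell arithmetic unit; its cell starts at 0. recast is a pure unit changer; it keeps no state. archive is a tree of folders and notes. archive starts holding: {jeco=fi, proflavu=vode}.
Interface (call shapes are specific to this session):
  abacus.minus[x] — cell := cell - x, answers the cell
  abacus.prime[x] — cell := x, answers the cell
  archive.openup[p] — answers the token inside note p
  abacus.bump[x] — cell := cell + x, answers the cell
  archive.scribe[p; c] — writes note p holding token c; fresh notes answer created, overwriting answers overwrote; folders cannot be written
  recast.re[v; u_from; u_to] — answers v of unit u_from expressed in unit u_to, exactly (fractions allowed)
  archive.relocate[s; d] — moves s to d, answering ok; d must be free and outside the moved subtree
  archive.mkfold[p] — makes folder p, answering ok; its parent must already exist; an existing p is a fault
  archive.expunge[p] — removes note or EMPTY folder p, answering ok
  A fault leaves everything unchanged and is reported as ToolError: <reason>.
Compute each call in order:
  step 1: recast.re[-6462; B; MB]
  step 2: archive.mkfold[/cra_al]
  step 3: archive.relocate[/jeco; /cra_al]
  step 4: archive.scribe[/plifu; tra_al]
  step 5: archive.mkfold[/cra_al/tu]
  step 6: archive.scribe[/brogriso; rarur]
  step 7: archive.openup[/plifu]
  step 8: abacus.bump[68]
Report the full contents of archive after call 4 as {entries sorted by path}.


Answer: {cra_al/, jeco=fi, plifu=tra_al, proflavu=vode}

Derivation:
·→ recast.re(v→-6462, u_from→B, u_to→MB)
·← -3231/500000
·→ archive.mkfold(p→/cra_al)
·← ok
·→ archive.relocate(s→/jeco, d→/cra_al)
·← ToolError: exists
·→ archive.scribe(p→/plifu, c→tra_al)
·← created
·→ archive.mkfold(p→/cra_al/tu)
·← ok
·→ archive.scribe(p→/brogriso, c→rarur)
·← created
·→ archive.openup(p→/plifu)
·← tra_al
·→ abacus.bump(x→68)
·← 68


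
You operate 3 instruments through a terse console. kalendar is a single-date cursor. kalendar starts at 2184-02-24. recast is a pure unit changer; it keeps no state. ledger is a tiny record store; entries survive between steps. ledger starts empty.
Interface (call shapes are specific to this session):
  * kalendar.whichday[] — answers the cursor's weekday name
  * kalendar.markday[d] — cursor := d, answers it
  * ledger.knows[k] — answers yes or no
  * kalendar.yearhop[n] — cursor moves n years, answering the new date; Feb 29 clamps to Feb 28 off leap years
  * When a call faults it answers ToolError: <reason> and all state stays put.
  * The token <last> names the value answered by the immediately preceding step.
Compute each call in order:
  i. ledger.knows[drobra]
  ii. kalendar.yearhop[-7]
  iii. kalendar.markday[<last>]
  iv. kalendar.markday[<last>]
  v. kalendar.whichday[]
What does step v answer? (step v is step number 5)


·→ ledger.knows(k=drobra)
·← no
·→ kalendar.yearhop(n=-7)
·← 2177-02-24
·→ kalendar.markday(d=<last>)
·← 2177-02-24
·→ kalendar.markday(d=<last>)
·← 2177-02-24
·→ kalendar.whichday()
·← Monday

Answer: Monday


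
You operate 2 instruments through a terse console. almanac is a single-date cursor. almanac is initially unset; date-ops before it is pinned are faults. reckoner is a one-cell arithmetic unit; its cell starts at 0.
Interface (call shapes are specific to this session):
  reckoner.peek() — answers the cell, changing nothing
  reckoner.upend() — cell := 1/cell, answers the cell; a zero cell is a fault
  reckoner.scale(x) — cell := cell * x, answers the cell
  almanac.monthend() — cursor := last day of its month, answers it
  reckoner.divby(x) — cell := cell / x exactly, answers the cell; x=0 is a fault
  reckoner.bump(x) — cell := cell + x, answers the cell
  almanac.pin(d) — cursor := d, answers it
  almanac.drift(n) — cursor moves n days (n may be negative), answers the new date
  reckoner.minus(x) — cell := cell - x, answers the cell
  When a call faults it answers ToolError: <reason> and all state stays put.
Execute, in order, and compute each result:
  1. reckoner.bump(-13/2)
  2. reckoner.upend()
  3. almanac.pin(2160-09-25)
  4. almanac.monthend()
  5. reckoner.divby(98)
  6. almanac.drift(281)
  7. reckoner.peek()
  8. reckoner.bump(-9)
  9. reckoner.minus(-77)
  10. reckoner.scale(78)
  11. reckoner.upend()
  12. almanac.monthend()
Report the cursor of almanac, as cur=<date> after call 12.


Answer: cur=2161-07-31

Derivation:
→ reckoner.bump(x=-13/2)
← -13/2
→ reckoner.upend()
← -2/13
→ almanac.pin(d=2160-09-25)
← 2160-09-25
→ almanac.monthend()
← 2160-09-30
→ reckoner.divby(x=98)
← -1/637
→ almanac.drift(n=281)
← 2161-07-08
→ reckoner.peek()
← -1/637
→ reckoner.bump(x=-9)
← -5734/637
→ reckoner.minus(x=-77)
← 43315/637
→ reckoner.scale(x=78)
← 259890/49
→ reckoner.upend()
← 49/259890
→ almanac.monthend()
← 2161-07-31


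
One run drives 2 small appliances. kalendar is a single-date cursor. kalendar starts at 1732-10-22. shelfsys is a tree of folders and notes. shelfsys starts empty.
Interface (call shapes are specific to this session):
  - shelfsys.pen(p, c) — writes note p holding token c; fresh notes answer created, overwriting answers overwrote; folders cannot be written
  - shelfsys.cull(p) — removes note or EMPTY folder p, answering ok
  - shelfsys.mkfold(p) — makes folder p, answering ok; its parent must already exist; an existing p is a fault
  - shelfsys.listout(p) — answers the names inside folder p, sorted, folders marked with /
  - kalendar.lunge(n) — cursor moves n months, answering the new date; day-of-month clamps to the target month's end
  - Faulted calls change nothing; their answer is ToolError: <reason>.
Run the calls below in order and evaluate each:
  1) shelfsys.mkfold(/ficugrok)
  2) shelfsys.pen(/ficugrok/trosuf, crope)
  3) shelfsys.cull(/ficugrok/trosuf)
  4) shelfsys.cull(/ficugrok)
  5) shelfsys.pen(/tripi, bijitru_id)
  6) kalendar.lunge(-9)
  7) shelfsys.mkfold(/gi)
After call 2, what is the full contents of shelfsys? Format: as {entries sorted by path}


! mkfold(p=/ficugrok) == ok
! pen(p=/ficugrok/trosuf, c=crope) == created
! cull(p=/ficugrok/trosuf) == ok
! cull(p=/ficugrok) == ok
! pen(p=/tripi, c=bijitru_id) == created
! lunge(n=-9) == 1732-01-22
! mkfold(p=/gi) == ok

Answer: {ficugrok/, ficugrok/trosuf=crope}


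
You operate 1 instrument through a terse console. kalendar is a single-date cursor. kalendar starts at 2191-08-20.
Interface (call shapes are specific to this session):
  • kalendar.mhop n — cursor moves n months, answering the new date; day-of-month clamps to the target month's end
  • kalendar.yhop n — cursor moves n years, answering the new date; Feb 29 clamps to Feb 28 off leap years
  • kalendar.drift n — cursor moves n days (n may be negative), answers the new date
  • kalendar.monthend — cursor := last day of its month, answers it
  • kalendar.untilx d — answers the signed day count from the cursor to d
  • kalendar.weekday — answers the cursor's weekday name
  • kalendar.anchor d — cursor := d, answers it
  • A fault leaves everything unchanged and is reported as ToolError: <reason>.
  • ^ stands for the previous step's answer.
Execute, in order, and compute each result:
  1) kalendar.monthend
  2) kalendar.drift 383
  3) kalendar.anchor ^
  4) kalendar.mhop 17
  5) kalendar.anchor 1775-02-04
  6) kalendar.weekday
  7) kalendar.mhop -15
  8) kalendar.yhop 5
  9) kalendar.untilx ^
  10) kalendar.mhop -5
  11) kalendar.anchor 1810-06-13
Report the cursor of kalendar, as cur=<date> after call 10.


>> kalendar.monthend()
<< 2191-08-31
>> kalendar.drift(383)
<< 2192-09-17
>> kalendar.anchor(^)
<< 2192-09-17
>> kalendar.mhop(17)
<< 2194-02-17
>> kalendar.anchor(1775-02-04)
<< 1775-02-04
>> kalendar.weekday()
<< Saturday
>> kalendar.mhop(-15)
<< 1773-11-04
>> kalendar.yhop(5)
<< 1778-11-04
>> kalendar.untilx(^)
<< 0
>> kalendar.mhop(-5)
<< 1778-06-04
>> kalendar.anchor(1810-06-13)
<< 1810-06-13

Answer: cur=1778-06-04


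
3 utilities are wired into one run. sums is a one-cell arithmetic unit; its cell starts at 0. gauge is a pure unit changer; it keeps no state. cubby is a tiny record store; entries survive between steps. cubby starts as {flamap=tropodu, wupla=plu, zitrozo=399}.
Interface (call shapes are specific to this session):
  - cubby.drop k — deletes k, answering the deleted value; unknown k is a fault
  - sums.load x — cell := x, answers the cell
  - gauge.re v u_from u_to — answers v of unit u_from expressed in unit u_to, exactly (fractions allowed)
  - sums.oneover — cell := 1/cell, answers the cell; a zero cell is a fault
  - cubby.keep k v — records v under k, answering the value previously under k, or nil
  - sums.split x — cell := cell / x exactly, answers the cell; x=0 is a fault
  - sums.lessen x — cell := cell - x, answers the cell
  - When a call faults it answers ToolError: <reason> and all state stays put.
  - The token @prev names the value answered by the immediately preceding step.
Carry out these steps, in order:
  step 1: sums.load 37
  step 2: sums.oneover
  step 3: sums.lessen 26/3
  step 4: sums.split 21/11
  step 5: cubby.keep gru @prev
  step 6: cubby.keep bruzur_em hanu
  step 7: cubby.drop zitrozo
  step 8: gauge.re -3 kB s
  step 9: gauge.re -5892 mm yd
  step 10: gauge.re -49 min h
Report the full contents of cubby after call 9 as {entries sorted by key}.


CALL load[x: 37]
RET  37
CALL oneover[]
RET  1/37
CALL lessen[x: 26/3]
RET  -959/111
CALL split[x: 21/11]
RET  -1507/333
CALL keep[k: gru; v: @prev]
RET  nil
CALL keep[k: bruzur_em; v: hanu]
RET  nil
CALL drop[k: zitrozo]
RET  399
CALL re[v: -3; u_from: kB; u_to: s]
RET  ToolError: incompatible units
CALL re[v: -5892; u_from: mm; u_to: yd]
RET  -2455/381
CALL re[v: -49; u_from: min; u_to: h]
RET  -49/60

Answer: {bruzur_em=hanu, flamap=tropodu, gru=-1507/333, wupla=plu}


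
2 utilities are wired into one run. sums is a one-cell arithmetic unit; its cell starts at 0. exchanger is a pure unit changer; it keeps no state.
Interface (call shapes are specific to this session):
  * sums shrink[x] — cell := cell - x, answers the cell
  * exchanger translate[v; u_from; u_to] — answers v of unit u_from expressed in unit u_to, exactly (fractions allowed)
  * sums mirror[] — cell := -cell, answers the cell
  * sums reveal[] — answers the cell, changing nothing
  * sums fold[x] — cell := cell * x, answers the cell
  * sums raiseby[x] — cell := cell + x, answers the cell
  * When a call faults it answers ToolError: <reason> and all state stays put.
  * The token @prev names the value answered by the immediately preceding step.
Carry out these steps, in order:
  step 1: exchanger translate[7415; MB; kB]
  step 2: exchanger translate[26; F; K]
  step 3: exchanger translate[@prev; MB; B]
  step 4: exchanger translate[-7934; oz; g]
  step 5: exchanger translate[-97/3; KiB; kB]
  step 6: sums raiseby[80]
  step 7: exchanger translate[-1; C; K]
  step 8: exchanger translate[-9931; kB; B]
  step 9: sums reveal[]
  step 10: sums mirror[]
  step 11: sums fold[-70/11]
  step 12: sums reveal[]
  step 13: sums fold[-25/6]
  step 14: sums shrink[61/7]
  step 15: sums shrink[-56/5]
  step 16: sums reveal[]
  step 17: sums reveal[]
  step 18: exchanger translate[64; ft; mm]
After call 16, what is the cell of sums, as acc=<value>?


Answer: acc=-2447129/1155

Derivation:
$ exchanger translate 7415 MB kB
= 7415000
$ exchanger translate 26 F K
= 16189/60
$ exchanger translate @prev MB B
= 809450000/3
$ exchanger translate -7934 oz g
= -179940093179/800000
$ exchanger translate -97/3 KiB kB
= -12416/375
$ sums raiseby 80
= 80
$ exchanger translate -1 C K
= 5443/20
$ exchanger translate -9931 kB B
= -9931000
$ sums reveal
= 80
$ sums mirror
= -80
$ sums fold -70/11
= 5600/11
$ sums reveal
= 5600/11
$ sums fold -25/6
= -70000/33
$ sums shrink 61/7
= -492013/231
$ sums shrink -56/5
= -2447129/1155
$ sums reveal
= -2447129/1155
$ sums reveal
= -2447129/1155
$ exchanger translate 64 ft mm
= 97536/5


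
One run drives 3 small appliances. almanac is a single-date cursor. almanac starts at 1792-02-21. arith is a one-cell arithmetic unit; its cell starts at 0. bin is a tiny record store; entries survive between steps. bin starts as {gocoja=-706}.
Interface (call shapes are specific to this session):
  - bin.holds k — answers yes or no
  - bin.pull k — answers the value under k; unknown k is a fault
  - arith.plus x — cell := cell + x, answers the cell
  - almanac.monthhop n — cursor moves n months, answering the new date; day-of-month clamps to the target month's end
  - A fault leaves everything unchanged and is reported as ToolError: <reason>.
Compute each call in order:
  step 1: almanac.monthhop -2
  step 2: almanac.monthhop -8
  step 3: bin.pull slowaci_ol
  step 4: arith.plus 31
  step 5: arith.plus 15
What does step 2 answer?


Answer: 1791-04-21

Derivation:
==> monthhop(n=-2)
<== 1791-12-21
==> monthhop(n=-8)
<== 1791-04-21
==> pull(k=slowaci_ol)
<== ToolError: no such key slowaci_ol
==> plus(x=31)
<== 31
==> plus(x=15)
<== 46


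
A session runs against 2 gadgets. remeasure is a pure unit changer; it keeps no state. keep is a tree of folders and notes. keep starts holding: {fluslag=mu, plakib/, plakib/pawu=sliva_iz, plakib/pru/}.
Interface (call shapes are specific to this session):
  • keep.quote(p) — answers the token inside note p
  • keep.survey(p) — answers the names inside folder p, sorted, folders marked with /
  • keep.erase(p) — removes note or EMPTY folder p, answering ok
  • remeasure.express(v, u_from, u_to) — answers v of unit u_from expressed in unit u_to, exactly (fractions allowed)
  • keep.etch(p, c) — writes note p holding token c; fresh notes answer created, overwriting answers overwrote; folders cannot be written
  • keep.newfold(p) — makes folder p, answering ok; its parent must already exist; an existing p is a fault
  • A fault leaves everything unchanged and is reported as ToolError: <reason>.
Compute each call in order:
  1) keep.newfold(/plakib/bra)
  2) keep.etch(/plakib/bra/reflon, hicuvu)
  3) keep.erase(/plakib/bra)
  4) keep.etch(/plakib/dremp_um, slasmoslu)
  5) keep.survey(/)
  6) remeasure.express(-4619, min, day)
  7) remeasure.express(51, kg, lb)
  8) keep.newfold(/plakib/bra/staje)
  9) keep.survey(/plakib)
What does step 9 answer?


Now I run keep.newfold with p='/plakib/bra': ok.
Using keep.etch with p='/plakib/bra/reflon', c='hicuvu', and observe created.
I run keep.erase with p='/plakib/bra', — result: ToolError: not empty.
I call keep.etch with p='/plakib/dremp_um', c='slasmoslu', yielding created.
I invoke keep.survey with p='/', → [fluslag, plakib/].
I use remeasure.express with v='-4619', u_from='min', u_to='day', and get -4619/1440.
Calling remeasure.express with v='51', u_from='kg', u_to='lb', → 5100000000/45359237.
Then keep.newfold with p='/plakib/bra/staje', — result: ok.
I use keep.survey with p='/plakib', and get [bra/, dremp_um, pawu, pru/].

Answer: [bra/, dremp_um, pawu, pru/]


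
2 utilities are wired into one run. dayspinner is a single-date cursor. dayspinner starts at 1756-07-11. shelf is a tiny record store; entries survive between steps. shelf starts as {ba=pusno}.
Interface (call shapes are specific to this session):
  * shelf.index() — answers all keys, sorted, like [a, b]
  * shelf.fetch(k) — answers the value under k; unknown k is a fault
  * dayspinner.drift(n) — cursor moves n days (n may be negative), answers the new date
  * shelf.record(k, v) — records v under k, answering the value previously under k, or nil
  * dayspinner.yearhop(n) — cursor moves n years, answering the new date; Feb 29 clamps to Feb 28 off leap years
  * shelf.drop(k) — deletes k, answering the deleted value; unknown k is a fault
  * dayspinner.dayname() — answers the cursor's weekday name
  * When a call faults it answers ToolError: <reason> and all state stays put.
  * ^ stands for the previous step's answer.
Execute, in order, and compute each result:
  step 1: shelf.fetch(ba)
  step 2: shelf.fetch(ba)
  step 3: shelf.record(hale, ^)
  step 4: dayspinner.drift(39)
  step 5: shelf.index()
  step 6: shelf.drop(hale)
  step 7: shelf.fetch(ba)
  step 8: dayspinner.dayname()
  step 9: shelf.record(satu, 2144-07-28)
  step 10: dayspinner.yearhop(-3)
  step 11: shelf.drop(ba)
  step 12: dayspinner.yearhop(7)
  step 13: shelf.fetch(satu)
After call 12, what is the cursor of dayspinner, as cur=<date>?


Answer: cur=1760-08-19

Derivation:
-- shelf.fetch(ba) => pusno
-- shelf.fetch(ba) => pusno
-- shelf.record(hale, ^) => nil
-- dayspinner.drift(39) => 1756-08-19
-- shelf.index() => [ba, hale]
-- shelf.drop(hale) => pusno
-- shelf.fetch(ba) => pusno
-- dayspinner.dayname() => Thursday
-- shelf.record(satu, 2144-07-28) => nil
-- dayspinner.yearhop(-3) => 1753-08-19
-- shelf.drop(ba) => pusno
-- dayspinner.yearhop(7) => 1760-08-19
-- shelf.fetch(satu) => 2144-07-28


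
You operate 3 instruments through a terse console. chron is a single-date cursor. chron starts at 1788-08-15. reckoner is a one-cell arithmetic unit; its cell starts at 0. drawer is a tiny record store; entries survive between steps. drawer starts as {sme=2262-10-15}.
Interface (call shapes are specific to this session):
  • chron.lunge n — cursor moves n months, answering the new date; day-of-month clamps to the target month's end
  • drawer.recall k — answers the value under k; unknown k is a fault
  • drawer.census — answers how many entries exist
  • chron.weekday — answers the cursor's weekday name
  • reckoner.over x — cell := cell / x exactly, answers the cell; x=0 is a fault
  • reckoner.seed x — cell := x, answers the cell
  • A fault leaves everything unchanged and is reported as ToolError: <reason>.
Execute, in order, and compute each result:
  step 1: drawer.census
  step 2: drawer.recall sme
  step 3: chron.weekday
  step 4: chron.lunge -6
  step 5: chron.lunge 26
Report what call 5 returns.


Answer: 1790-04-15

Derivation:
;; 1. drawer.census() => 1
;; 2. drawer.recall(k→sme) => 2262-10-15
;; 3. chron.weekday() => Friday
;; 4. chron.lunge(n→-6) => 1788-02-15
;; 5. chron.lunge(n→26) => 1790-04-15


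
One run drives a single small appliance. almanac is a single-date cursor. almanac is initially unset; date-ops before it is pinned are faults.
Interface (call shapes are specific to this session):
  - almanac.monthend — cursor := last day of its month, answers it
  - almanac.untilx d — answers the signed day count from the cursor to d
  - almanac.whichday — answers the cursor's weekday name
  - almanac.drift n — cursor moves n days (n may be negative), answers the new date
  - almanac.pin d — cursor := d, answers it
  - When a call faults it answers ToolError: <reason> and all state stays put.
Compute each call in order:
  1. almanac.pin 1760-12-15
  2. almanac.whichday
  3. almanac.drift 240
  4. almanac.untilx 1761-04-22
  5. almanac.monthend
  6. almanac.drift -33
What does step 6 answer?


Answer: 1761-07-29

Derivation:
! 1. almanac.pin(d='1760-12-15') ~> 1760-12-15
! 2. almanac.whichday() ~> Monday
! 3. almanac.drift(n='240') ~> 1761-08-12
! 4. almanac.untilx(d='1761-04-22') ~> -112
! 5. almanac.monthend() ~> 1761-08-31
! 6. almanac.drift(n='-33') ~> 1761-07-29


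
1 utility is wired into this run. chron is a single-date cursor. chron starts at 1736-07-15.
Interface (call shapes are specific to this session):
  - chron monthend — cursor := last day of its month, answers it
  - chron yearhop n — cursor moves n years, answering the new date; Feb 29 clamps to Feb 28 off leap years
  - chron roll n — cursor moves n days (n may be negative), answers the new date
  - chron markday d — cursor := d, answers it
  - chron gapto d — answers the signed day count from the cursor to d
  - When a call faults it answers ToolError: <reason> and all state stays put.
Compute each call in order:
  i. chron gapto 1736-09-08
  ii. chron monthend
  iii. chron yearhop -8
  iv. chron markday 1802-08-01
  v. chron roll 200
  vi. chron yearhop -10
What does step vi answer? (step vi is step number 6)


Answer: 1793-02-17

Derivation:
// 1. chron gapto(d='1736-09-08') -> 55
// 2. chron monthend() -> 1736-07-31
// 3. chron yearhop(n='-8') -> 1728-07-31
// 4. chron markday(d='1802-08-01') -> 1802-08-01
// 5. chron roll(n='200') -> 1803-02-17
// 6. chron yearhop(n='-10') -> 1793-02-17


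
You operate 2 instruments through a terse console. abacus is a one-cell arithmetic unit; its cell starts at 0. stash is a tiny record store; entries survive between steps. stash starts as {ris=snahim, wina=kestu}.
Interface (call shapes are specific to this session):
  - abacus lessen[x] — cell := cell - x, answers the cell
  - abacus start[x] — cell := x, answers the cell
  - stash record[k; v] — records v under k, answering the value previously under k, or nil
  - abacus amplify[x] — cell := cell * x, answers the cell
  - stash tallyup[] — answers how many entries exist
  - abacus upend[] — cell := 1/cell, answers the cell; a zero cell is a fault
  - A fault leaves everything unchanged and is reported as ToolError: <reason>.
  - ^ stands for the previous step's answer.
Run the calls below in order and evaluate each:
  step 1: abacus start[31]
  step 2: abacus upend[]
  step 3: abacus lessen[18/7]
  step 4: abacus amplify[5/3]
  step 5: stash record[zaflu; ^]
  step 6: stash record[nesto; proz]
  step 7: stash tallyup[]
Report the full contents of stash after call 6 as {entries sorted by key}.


I run abacus start(x→31), and observe 31.
I call abacus upend(), giving 1/31.
Now I run abacus lessen(x→18/7), yielding -551/217.
I try abacus amplify(x→5/3), yielding -2755/651.
Then stash record(k→zaflu, v→^), and see nil.
I use stash record(k→nesto, v→proz), — result: nil.
I invoke stash tallyup(), → 4.

Answer: {nesto=proz, ris=snahim, wina=kestu, zaflu=-2755/651}


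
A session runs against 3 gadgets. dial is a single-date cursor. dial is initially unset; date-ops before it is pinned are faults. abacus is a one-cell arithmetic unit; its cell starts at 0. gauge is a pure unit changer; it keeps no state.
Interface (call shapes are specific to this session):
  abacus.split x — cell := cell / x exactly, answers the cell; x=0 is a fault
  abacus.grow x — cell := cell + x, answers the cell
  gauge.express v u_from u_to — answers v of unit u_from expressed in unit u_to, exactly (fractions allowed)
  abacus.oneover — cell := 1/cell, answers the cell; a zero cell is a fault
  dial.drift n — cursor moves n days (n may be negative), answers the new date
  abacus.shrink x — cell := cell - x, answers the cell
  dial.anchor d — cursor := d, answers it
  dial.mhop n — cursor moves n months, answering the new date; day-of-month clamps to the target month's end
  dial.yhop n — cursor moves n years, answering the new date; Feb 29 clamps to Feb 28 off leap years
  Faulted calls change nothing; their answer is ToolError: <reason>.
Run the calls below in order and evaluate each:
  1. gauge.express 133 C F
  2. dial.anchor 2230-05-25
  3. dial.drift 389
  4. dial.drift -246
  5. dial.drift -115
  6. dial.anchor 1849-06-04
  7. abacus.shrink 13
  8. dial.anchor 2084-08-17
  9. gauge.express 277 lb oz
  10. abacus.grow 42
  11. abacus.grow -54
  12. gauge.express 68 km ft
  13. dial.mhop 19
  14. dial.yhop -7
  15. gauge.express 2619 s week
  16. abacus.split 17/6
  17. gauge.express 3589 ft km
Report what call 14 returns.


[in] express 133 C F
:: 1357/5
[in] anchor 2230-05-25
:: 2230-05-25
[in] drift 389
:: 2231-06-18
[in] drift -246
:: 2230-10-15
[in] drift -115
:: 2230-06-22
[in] anchor 1849-06-04
:: 1849-06-04
[in] shrink 13
:: -13
[in] anchor 2084-08-17
:: 2084-08-17
[in] express 277 lb oz
:: 4432
[in] grow 42
:: 29
[in] grow -54
:: -25
[in] express 68 km ft
:: 85000000/381
[in] mhop 19
:: 2086-03-17
[in] yhop -7
:: 2079-03-17
[in] express 2619 s week
:: 97/22400
[in] split 17/6
:: -150/17
[in] express 3589 ft km
:: 1367409/1250000

Answer: 2079-03-17


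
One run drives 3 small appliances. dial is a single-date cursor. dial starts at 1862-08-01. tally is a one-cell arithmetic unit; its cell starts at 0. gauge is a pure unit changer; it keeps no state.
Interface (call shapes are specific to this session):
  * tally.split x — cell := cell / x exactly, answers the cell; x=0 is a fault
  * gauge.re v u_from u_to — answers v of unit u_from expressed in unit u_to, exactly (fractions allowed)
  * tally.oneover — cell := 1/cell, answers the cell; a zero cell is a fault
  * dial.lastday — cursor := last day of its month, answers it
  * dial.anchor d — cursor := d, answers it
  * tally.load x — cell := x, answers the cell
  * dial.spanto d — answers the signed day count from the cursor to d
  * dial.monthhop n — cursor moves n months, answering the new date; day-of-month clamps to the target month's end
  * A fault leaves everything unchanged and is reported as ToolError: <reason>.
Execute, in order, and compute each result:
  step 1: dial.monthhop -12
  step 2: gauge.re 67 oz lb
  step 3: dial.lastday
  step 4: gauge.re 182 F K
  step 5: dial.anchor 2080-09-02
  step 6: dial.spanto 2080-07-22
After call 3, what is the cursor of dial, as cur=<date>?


Act: dial.monthhop[n→-12]
Obs: 1861-08-01
Act: gauge.re[v→67; u_from→oz; u_to→lb]
Obs: 67/16
Act: dial.lastday[]
Obs: 1861-08-31
Act: gauge.re[v→182; u_from→F; u_to→K]
Obs: 21389/60
Act: dial.anchor[d→2080-09-02]
Obs: 2080-09-02
Act: dial.spanto[d→2080-07-22]
Obs: -42

Answer: cur=1861-08-31


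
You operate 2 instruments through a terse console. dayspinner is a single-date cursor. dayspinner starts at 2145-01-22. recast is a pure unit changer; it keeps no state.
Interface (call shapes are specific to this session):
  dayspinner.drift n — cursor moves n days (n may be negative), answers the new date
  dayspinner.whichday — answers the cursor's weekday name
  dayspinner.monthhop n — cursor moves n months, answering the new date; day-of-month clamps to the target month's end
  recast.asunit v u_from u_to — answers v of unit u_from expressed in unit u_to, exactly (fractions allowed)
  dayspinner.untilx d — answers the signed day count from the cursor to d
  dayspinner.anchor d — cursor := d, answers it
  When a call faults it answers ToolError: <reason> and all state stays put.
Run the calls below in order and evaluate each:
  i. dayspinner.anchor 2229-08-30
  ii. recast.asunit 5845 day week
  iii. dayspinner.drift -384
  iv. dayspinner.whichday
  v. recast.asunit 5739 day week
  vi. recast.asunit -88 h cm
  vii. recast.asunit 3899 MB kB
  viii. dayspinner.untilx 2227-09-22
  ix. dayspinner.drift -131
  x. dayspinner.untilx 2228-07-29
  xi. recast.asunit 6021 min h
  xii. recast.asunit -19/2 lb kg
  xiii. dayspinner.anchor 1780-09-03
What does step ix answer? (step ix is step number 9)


Answer: 2228-04-02

Derivation:
~$ dayspinner.anchor d=2229-08-30
:: 2229-08-30
~$ recast.asunit v=5845 u_from=day u_to=week
:: 835
~$ dayspinner.drift n=-384
:: 2228-08-11
~$ dayspinner.whichday
:: Monday
~$ recast.asunit v=5739 u_from=day u_to=week
:: 5739/7
~$ recast.asunit v=-88 u_from=h u_to=cm
:: ToolError: incompatible units
~$ recast.asunit v=3899 u_from=MB u_to=kB
:: 3899000
~$ dayspinner.untilx d=2227-09-22
:: -324
~$ dayspinner.drift n=-131
:: 2228-04-02
~$ dayspinner.untilx d=2228-07-29
:: 118
~$ recast.asunit v=6021 u_from=min u_to=h
:: 2007/20
~$ recast.asunit v=-19/2 u_from=lb u_to=kg
:: -861825503/200000000
~$ dayspinner.anchor d=1780-09-03
:: 1780-09-03


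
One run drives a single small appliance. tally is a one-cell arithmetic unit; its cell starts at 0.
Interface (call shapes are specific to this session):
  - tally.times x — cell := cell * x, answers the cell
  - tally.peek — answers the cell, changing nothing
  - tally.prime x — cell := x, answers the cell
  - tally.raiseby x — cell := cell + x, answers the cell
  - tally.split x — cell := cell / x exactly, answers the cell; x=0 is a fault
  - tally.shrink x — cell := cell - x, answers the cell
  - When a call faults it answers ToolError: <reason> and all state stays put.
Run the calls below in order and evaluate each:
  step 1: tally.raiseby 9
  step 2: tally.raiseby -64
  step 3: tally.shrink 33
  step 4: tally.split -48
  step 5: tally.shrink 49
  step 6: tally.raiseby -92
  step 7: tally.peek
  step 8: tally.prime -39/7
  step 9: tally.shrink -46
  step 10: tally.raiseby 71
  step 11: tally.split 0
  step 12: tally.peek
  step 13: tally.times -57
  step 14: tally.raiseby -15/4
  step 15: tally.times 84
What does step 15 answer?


Answer: -533835

Derivation:
I run tally.raiseby(x=9): 9.
I use tally.raiseby(x=-64), and see -55.
I try tally.shrink(x=33), → -88.
Using tally.split(x=-48), which returns 11/6.
Now I run tally.shrink(x=49), — result: -283/6.
I call tally.raiseby(x=-92), — result: -835/6.
Then tally.peek, → -835/6.
Now I run tally.prime(x=-39/7): -39/7.
I call tally.shrink(x=-46), giving 283/7.
I invoke tally.raiseby(x=71), and get 780/7.
Next I call tally.split(x=0), which returns ToolError: division by zero.
I invoke tally.peek(), and get 780/7.
Then tally.times(x=-57), — result: -44460/7.
Invoking tally.raiseby(x=-15/4), and see -177945/28.
I try tally.times(x=84), and observe -533835.


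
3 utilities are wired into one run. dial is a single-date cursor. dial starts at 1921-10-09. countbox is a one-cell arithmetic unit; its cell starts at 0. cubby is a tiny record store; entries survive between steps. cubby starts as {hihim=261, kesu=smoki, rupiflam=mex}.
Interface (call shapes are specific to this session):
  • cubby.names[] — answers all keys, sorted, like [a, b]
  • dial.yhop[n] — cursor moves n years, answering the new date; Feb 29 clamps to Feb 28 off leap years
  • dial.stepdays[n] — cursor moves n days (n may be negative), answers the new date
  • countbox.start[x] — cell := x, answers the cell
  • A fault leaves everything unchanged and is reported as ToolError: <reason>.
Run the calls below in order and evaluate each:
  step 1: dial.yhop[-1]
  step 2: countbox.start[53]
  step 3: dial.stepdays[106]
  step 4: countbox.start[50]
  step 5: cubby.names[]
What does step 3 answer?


Answer: 1921-01-23

Derivation:
Now I run dial.yhop on -1, → 1920-10-09.
Then countbox.start on 53, yielding 53.
Invoking dial.stepdays on 106, giving 1921-01-23.
I invoke countbox.start on 50: 50.
Now I run cubby.names(), and get [hihim, kesu, rupiflam].


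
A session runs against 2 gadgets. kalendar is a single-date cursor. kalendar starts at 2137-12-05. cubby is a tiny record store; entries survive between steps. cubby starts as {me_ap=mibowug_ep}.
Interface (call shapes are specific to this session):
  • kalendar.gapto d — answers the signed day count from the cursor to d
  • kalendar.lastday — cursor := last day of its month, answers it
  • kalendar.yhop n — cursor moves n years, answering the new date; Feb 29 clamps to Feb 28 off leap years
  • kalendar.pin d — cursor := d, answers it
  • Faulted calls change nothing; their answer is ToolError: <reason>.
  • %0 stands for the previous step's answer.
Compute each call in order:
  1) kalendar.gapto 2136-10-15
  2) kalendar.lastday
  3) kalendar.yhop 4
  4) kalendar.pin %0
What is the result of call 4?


# kalendar.gapto(d='2136-10-15') == -416
# kalendar.lastday() == 2137-12-31
# kalendar.yhop(n='4') == 2141-12-31
# kalendar.pin(d='%0') == 2141-12-31

Answer: 2141-12-31


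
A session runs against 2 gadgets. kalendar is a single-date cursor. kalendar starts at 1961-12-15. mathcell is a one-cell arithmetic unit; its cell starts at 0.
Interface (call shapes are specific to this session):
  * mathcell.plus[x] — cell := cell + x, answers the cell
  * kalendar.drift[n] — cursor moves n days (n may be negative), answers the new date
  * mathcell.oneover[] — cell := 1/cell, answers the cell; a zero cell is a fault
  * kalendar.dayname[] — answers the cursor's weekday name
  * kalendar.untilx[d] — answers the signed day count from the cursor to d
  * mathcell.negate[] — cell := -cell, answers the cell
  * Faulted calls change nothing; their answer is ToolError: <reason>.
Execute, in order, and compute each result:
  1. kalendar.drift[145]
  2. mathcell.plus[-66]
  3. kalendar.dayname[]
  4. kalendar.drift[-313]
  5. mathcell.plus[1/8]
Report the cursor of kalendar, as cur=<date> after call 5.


Answer: cur=1961-06-30

Derivation:
>>> kalendar.drift n: 145
= 1962-05-09
>>> mathcell.plus x: -66
= -66
>>> kalendar.dayname
= Wednesday
>>> kalendar.drift n: -313
= 1961-06-30
>>> mathcell.plus x: 1/8
= -527/8


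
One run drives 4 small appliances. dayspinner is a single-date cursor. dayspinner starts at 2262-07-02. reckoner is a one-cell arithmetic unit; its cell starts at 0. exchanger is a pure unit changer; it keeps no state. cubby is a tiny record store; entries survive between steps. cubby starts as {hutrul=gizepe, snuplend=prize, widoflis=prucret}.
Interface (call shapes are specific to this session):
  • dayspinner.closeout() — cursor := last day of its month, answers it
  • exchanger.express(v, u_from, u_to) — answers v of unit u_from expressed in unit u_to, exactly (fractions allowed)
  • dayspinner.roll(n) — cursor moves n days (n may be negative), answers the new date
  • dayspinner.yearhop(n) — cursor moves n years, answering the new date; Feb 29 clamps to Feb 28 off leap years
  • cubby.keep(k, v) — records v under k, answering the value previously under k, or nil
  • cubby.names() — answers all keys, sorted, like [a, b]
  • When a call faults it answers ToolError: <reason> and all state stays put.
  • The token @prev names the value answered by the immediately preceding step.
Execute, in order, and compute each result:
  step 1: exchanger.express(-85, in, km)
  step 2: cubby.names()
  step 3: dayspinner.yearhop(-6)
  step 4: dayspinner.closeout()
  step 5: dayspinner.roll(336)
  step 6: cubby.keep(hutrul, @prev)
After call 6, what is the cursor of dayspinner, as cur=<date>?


>> exchanger.express(v=-85, u_from=in, u_to=km)
<< -2159/1000000
>> cubby.names()
<< [hutrul, snuplend, widoflis]
>> dayspinner.yearhop(n=-6)
<< 2256-07-02
>> dayspinner.closeout()
<< 2256-07-31
>> dayspinner.roll(n=336)
<< 2257-07-02
>> cubby.keep(k=hutrul, v=@prev)
<< gizepe

Answer: cur=2257-07-02
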